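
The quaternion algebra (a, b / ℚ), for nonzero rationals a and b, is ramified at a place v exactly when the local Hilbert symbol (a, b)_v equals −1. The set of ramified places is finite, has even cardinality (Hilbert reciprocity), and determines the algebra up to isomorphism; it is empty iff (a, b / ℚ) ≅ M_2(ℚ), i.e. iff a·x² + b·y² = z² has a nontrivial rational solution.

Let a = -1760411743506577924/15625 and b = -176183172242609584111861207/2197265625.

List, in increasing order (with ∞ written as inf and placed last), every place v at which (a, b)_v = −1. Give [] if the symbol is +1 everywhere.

[7, 17, 41, inf]

(a, b) ≡ (-357889, -127687) mod (ℚ^×)²; places V = {2, 3, 5, 7, 17, 19, 29, 37, 41, 43, ∞}.
(a,b)_29: α=1, u≡16; β=1, v≡6 (mod 29); (16|29)=+1, (6|29)=+1; sign (−1)^0·+1^1·+1^1 = +1.
(a,b)_5: α=-6, u≡1; β=-12, v≡2 (mod 5); (1|5)=+1, (2|5)=-1; sign (−1)^0·+1^-12·-1^-6 = +1.
(a,b)_37: α=2, u≡1; β=3, v≡21 (mod 37); (1|37)=+1, (21|37)=+1; sign (−1)^0·+1^3·+1^2 = +1.
(a,b)_17: α=2, u≡11; β=3, v≡5 (mod 17); (11|17)=-1, (5|17)=-1; sign (−1)^0·-1^3·-1^2 = -1.
(a,b)_41: α=3, u≡20; β=4, v≡19 (mod 41); (20|41)=+1, (19|41)=-1; sign (−1)^0·+1^4·-1^3 = -1.
(a,b)_3: α=0, u≡2; β=-2, v≡2 (mod 3); (2|3)=-1, (2|3)=-1; sign (−1)^0·-1^-2·-1^0 = +1.
(a,b)_19: α=0, u≡18; β=2, v≡13 (mod 19); (18|19)=-1, (13|19)=-1; sign (−1)^0·-1^2·-1^0 = +1.
(a,b)_7: α=1, u≡4; β=1, v≡2 (mod 7); (4|7)=+1, (2|7)=+1; sign (−1)^1·+1^1·+1^1 = -1.
(a,b)_2: α=2, β=0; u≡7, v≡1 (mod 8); ε(u)ε(v)=1·0, αω(v)=2·0, βω(u)=0·0; sum ≡ 0  ⇒  +1.
(a,b)_∞: sgn(-357889)=−, sgn(-127687)=−, so -1.
(a,b)_43: α=3, u≡5; β=4, v≡31 (mod 43); (5|43)=-1, (31|43)=+1; sign (−1)^0·-1^4·+1^3 = +1.
(-357889, -127687 / ℚ) ramifies at {7, 17, 41, ∞}: a division algebra.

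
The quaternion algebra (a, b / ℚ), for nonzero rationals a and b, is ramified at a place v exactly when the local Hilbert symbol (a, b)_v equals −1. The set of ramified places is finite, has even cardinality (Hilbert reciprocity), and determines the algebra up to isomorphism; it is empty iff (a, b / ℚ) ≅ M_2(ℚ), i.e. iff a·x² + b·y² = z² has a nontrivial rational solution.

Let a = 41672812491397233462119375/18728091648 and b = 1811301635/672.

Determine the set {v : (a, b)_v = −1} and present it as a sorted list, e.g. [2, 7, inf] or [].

[2, 5, 7, 13, 17, 19]

(a, b) ≡ (8398, 628716270) mod (ℚ^×)²; places V = {2, 3, 5, 7, 11, 13, 17, 19, 23, 31, ∞}.
(a,b)_∞: sgn(8398)=+, sgn(628716270)=+, so +1.
(a,b)_5: α=4, u≡2; β=1, v≡1 (mod 5); (2|5)=-1, (1|5)=+1; sign (−1)^0·-1^1·+1^4 = -1.
(a,b)_11: α=6, u≡9; β=2, v≡8 (mod 11); (9|11)=+1, (8|11)=-1; sign (−1)^0·+1^2·-1^6 = +1.
(a,b)_2: α=-19, β=-5; u≡7, v≡7 (mod 8); ε(u)ε(v)=1·1, αω(v)=-19·0, βω(u)=-5·0; sum ≡ 1  ⇒  -1.
(a,b)_3: α=-6, u≡1; β=-1, v≡1 (mod 3); (1|3)=+1, (1|3)=+1; sign (−1)^0·+1^-1·+1^-6 = +1.
(a,b)_23: α=2, u≡8; β=1, v≡3 (mod 23); (8|23)=+1, (3|23)=+1; sign (−1)^0·+1^1·+1^2 = +1.
(a,b)_7: α=-2, u≡6; β=-1, v≡2 (mod 7); (6|7)=-1, (2|7)=+1; sign (−1)^0·-1^-1·+1^-2 = -1.
(a,b)_17: α=3, u≡2; β=1, v≡7 (mod 17); (2|17)=+1, (7|17)=-1; sign (−1)^0·+1^1·-1^3 = -1.
(a,b)_19: α=3, u≡5; β=1, v≡11 (mod 19); (5|19)=+1, (11|19)=+1; sign (−1)^1·+1^1·+1^3 = -1.
(a,b)_13: α=3, u≡1; β=1, v≡6 (mod 13); (1|13)=+1, (6|13)=-1; sign (−1)^0·+1^1·-1^3 = -1.
(a,b)_31: α=2, u≡1; β=1, v≡18 (mod 31); (1|31)=+1, (18|31)=+1; sign (−1)^0·+1^1·+1^2 = +1.
Ram(8398, 628716270) = {2, 5, 7, 13, 17, 19}; no ℚ_2-point on the conic.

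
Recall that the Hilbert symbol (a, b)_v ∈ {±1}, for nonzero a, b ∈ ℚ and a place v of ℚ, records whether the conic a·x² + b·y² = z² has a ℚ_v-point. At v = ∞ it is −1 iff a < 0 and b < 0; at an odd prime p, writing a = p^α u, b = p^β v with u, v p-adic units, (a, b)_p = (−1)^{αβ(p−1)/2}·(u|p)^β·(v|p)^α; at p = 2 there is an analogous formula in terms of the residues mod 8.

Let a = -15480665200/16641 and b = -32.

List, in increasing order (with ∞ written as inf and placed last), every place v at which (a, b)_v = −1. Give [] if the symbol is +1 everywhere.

[7, 13, 23, inf]

Mod squares: a ≡ -23023, b ≡ -2. Check v ∈ {∞, 2, 3, 5, 7, 11, 13, 23, 41, 43}.
v=13: a=13^1·(≡10), b=13^0·(≡7) mod 13; (10|13)=+1, (7|13)=-1; (−1)^{1·0·6}·(+1)^0·(-1)^1 = -1.
v=41: a=41^2·(≡38), b=41^0·(≡9) mod 41; (38|41)=-1, (9|41)=+1; (−1)^{2·0·20}·(-1)^0·(+1)^2 = +1.
v=7: a=7^1·(≡4), b=7^0·(≡3) mod 7; (4|7)=+1, (3|7)=-1; (−1)^{1·0·3}·(+1)^0·(-1)^1 = -1.
v=3: a=3^-2·(≡2), b=3^0·(≡1) mod 3; (2|3)=-1, (1|3)=+1; (−1)^{-2·0·1}·(-1)^0·(+1)^-2 = +1.
v=23: a=23^1·(≡5), b=23^0·(≡14) mod 23; (5|23)=-1, (14|23)=-1; (−1)^{1·0·11}·(-1)^0·(-1)^1 = -1.
v=∞: -23023 < 0 and -2 < 0  ⇒  (a,b)_∞ = -1.
v=11: a=11^1·(≡10), b=11^0·(≡1) mod 11; (10|11)=-1, (1|11)=+1; (−1)^{1·0·5}·(-1)^0·(+1)^1 = +1.
v=5: a=5^2·(≡2), b=5^0·(≡3) mod 5; (2|5)=-1, (3|5)=-1; (−1)^{2·0·2}·(-1)^0·(-1)^2 = +1.
v=43: a=43^-2·(≡25), b=43^0·(≡11) mod 43; (25|43)=+1, (11|43)=+1; (−1)^{-2·0·21}·(+1)^0·(+1)^-2 = +1.
v=2: v_2(a)=4, v_2(b)=5; units ≡ 1, 7 (mod 8); ε·ε+αω+βω = 0·1+4·0+5·0 ≡ 0  ⇒  (a,b)_2 = +1.
|Ram(-23023, -2)| = 4, even; anisotropic at {7, 13, 23, ∞}.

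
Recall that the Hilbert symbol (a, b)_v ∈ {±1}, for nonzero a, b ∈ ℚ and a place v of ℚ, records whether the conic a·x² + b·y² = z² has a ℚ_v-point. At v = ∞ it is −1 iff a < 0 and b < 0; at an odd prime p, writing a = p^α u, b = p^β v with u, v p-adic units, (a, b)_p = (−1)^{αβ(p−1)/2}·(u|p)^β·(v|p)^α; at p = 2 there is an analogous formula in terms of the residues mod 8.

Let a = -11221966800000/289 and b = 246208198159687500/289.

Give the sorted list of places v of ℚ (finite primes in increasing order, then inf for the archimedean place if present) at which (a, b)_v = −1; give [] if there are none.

Mod squares: a ≡ -2530, b ≡ 555. Check v ∈ {∞, 2, 3, 5, 11, 17, 23, 37}.
v=5: a=5^5·(≡1), b=5^7·(≡1) mod 5; (1|5)=+1, (1|5)=+1; (−1)^{5·7·2}·(+1)^7·(+1)^5 = +1.
v=3: a=3^4·(≡2), b=3^5·(≡2) mod 3; (2|3)=-1, (2|3)=-1; (−1)^{4·5·1}·(-1)^5·(-1)^4 = -1.
v=17: a=17^-2·(≡6), b=17^-2·(≡10) mod 17; (6|17)=-1, (10|17)=-1; (−1)^{-2·-2·8}·(-1)^-2·(-1)^-2 = +1.
v=37: a=37^2·(≡5), b=37^3·(≡31) mod 37; (5|37)=-1, (31|37)=-1; (−1)^{2·3·18}·(-1)^3·(-1)^2 = -1.
v=∞: -2530 < 0 and 555 > 0  ⇒  (a,b)_∞ = +1.
v=11: a=11^1·(≡1), b=11^2·(≡3) mod 11; (1|11)=+1, (3|11)=+1; (−1)^{1·2·5}·(+1)^2·(+1)^1 = +1.
v=23: a=23^1·(≡14), b=23^2·(≡4) mod 23; (14|23)=-1, (4|23)=+1; (−1)^{1·2·11}·(-1)^2·(+1)^1 = +1.
v=2: v_2(a)=7, v_2(b)=2; units ≡ 7, 3 (mod 8); ε·ε+αω+βω = 1·1+7·1+2·0 ≡ 0  ⇒  (a,b)_2 = +1.
|Ram(-2530, 555)| = 2, even; anisotropic at {3, 37}.

[3, 37]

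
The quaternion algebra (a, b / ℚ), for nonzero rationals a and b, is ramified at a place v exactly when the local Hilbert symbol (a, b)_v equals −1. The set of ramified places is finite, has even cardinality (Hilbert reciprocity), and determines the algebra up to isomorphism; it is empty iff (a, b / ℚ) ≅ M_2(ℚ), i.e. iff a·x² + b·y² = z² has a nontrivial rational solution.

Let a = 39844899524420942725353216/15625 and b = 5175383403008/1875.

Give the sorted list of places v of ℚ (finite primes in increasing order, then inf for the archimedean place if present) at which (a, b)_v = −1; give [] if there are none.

Mod squares: a ≡ 257439, b ≡ 213486. Check v ∈ {∞, 2, 3, 5, 7, 13, 17, 23, 41}.
v=2: v_2(a)=8, v_2(b)=9; units ≡ 7, 7 (mod 8); ε·ε+αω+βω = 1·1+8·0+9·0 ≡ 1  ⇒  (a,b)_2 = -1.
v=41: a=41^5·(≡26), b=41^2·(≡4) mod 41; (26|41)=-1, (4|41)=+1; (−1)^{5·2·20}·(-1)^2·(+1)^5 = +1.
v=17: a=17^2·(≡4), b=17^1·(≡5) mod 17; (4|17)=+1, (5|17)=-1; (−1)^{2·1·8}·(+1)^1·(-1)^2 = +1.
v=∞: 257439 > 0 and 213486 > 0  ⇒  (a,b)_∞ = +1.
v=23: a=23^3·(≡17), b=23^1·(≡2) mod 23; (17|23)=-1, (2|23)=+1; (−1)^{3·1·11}·(-1)^1·(+1)^3 = +1.
v=5: a=5^-6·(≡1), b=5^-4·(≡1) mod 5; (1|5)=+1, (1|5)=+1; (−1)^{-6·-4·2}·(+1)^-4·(+1)^-6 = +1.
v=13: a=13^5·(≡12), b=13^3·(≡12) mod 13; (12|13)=+1, (12|13)=+1; (−1)^{5·3·6}·(+1)^3·(+1)^5 = +1.
v=7: a=7^3·(≡3), b=7^1·(≡6) mod 7; (3|7)=-1, (6|7)=-1; (−1)^{3·1·3}·(-1)^1·(-1)^3 = -1.
v=3: a=3^1·(≡1), b=3^-1·(≡2) mod 3; (1|3)=+1, (2|3)=-1; (−1)^{1·-1·1}·(+1)^-1·(-1)^1 = +1.
Ram(257439, 213486) = {2, 7}; no ℚ_2-point on the conic.

[2, 7]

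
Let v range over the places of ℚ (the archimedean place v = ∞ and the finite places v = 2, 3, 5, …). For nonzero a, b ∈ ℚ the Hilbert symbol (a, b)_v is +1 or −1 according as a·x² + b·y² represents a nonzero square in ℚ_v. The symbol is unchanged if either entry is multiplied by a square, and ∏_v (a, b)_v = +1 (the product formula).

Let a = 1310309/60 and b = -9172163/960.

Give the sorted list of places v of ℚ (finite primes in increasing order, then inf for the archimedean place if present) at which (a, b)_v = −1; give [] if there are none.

(a, b) ≡ (3315, -23205) mod (ℚ^×)²; places V = {2, 3, 5, 7, 11, 13, 17, ∞}.
(a,b)_∞: sgn(3315)=+, sgn(-23205)=−, so +1.
(a,b)_17: α=1, u≡15; β=1, v≡3 (mod 17); (15|17)=+1, (3|17)=-1; sign (−1)^0·+1^1·-1^1 = -1.
(a,b)_3: α=-1, u≡1; β=-1, v≡2 (mod 3); (1|3)=+1, (2|3)=-1; sign (−1)^1·+1^-1·-1^-1 = +1.
(a,b)_5: α=-1, u≡2; β=-1, v≡1 (mod 5); (2|5)=-1, (1|5)=+1; sign (−1)^0·-1^-1·+1^-1 = -1.
(a,b)_7: α=2, u≡2; β=3, v≡6 (mod 7); (2|7)=+1, (6|7)=-1; sign (−1)^0·+1^3·-1^2 = +1.
(a,b)_2: α=-2, β=-6; u≡3, v≡3 (mod 8); ε(u)ε(v)=1·1, αω(v)=-2·1, βω(u)=-6·1; sum ≡ 1  ⇒  -1.
(a,b)_11: α=2, u≡1; β=2, v≡3 (mod 11); (1|11)=+1, (3|11)=+1; sign (−1)^0·+1^2·+1^2 = +1.
(a,b)_13: α=1, u≡7; β=1, v≡1 (mod 13); (7|13)=-1, (1|13)=+1; sign (−1)^0·-1^1·+1^1 = -1.
(3315, -23205 / ℚ) ramifies at {2, 5, 13, 17}: a division algebra.

[2, 5, 13, 17]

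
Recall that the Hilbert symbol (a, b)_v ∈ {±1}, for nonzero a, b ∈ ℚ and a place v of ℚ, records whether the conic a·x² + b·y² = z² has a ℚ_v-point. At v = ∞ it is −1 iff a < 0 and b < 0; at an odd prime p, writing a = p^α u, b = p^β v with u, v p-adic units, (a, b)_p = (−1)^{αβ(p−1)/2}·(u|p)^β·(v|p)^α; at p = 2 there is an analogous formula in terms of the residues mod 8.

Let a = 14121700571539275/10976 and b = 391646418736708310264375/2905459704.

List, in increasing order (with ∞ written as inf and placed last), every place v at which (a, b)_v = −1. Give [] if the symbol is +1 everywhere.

(a, b) ≡ (714, 2002) mod (ℚ^×)²; places V = {2, 3, 5, 7, 11, 13, 17, 37, ∞}.
(a,b)_∞: sgn(714)=+, sgn(2002)=+, so +1.
(a,b)_17: α=3, u≡2; β=4, v≡4 (mod 17); (2|17)=+1, (4|17)=+1; sign (−1)^0·+1^4·+1^3 = +1.
(a,b)_11: α=2, u≡7; β=3, v≡10 (mod 11); (7|11)=-1, (10|11)=-1; sign (−1)^0·-1^3·-1^2 = -1.
(a,b)_3: α=1, u≡1; β=-2, v≡1 (mod 3); (1|3)=+1, (1|3)=+1; sign (−1)^0·+1^-2·+1^1 = +1.
(a,b)_5: α=2, u≡1; β=4, v≡2 (mod 5); (1|5)=+1, (2|5)=-1; sign (−1)^0·+1^4·-1^2 = +1.
(a,b)_7: α=-3, u≡2; β=-9, v≡3 (mod 7); (2|7)=+1, (3|7)=-1; sign (−1)^1·+1^-9·-1^-3 = +1.
(a,b)_13: α=2, u≡9; β=3, v≡5 (mod 13); (9|13)=+1, (5|13)=-1; sign (−1)^0·+1^3·-1^2 = +1.
(a,b)_2: α=-5, β=-3; u≡5, v≡1 (mod 8); ε(u)ε(v)=0·0, αω(v)=-5·0, βω(u)=-3·1; sum ≡ 1  ⇒  -1.
(a,b)_37: α=4, u≡4; β=6, v≡34 (mod 37); (4|37)=+1, (34|37)=+1; sign (−1)^0·+1^6·+1^4 = +1.
(714, 2002 / ℚ) ramifies at {2, 11}: a division algebra.

[2, 11]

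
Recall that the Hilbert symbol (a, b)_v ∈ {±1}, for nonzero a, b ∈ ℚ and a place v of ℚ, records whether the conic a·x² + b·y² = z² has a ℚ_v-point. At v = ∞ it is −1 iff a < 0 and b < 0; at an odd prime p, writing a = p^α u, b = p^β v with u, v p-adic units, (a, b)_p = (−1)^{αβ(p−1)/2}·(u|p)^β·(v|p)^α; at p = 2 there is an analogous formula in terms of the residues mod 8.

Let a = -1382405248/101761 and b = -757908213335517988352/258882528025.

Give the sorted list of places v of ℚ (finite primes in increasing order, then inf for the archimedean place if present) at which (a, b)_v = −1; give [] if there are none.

[2, 7, 23, inf]

(a, b) ≡ (-322, -518) mod (ℚ^×)²; places V = {2, 5, 7, 11, 23, 29, 37, ∞}.
(a,b)_5: α=0, u≡2; β=-2, v≡3 (mod 5); (2|5)=-1, (3|5)=-1; sign (−1)^0·-1^-2·-1^0 = +1.
(a,b)_7: α=3, u≡6; β=9, v≡6 (mod 7); (6|7)=-1, (6|7)=-1; sign (−1)^1·-1^9·-1^3 = -1.
(a,b)_∞: sgn(-322)=−, sgn(-518)=−, so -1.
(a,b)_11: α=-2, u≡8; β=-4, v≡2 (mod 11); (8|11)=-1, (2|11)=-1; sign (−1)^0·-1^-4·-1^-2 = +1.
(a,b)_23: α=1, u≡4; β=2, v≡7 (mod 23); (4|23)=+1, (7|23)=-1; sign (−1)^0·+1^2·-1^1 = -1.
(a,b)_37: α=2, u≡28; β=5, v≡5 (mod 37); (28|37)=+1, (5|37)=-1; sign (−1)^0·+1^5·-1^2 = +1.
(a,b)_2: α=7, β=9; u≡7, v≡5 (mod 8); ε(u)ε(v)=1·0, αω(v)=7·1, βω(u)=9·0; sum ≡ 1  ⇒  -1.
(a,b)_29: α=-2, u≡3; β=-4, v≡28 (mod 29); (3|29)=-1, (28|29)=+1; sign (−1)^0·-1^-4·+1^-2 = +1.
Ram(-322, -518) = {2, 7, 23, ∞}; no ℚ_2-point on the conic.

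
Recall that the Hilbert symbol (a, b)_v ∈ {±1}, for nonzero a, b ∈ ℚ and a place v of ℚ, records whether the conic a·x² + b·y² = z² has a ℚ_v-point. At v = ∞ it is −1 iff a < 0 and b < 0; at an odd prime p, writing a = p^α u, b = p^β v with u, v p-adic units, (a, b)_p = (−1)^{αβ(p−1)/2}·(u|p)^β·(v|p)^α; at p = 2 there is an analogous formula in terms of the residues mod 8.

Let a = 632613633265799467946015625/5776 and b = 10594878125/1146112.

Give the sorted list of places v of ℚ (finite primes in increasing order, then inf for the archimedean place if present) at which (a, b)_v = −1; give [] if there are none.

(a, b) ≡ (69745, 1185665) mod (ℚ^×)²; places V = {2, 3, 5, 7, 11, 13, 17, 19, 23, 29, 37, ∞}.
(a,b)_∞: sgn(69745)=+, sgn(1185665)=+, so +1.
(a,b)_29: α=3, u≡11; β=1, v≡25 (mod 29); (11|29)=-1, (25|29)=+1; sign (−1)^0·-1^1·+1^3 = -1.
(a,b)_23: α=0, u≡4; β=2, v≡22 (mod 23); (4|23)=+1, (22|23)=-1; sign (−1)^0·+1^2·-1^0 = +1.
(a,b)_2: α=-4, β=-8; u≡1, v≡1 (mod 8); ε(u)ε(v)=0·0, αω(v)=-4·0, βω(u)=-8·0; sum ≡ 0  ⇒  +1.
(a,b)_3: α=6, u≡1; β=0, v≡2 (mod 3); (1|3)=+1, (2|3)=-1; sign (−1)^0·+1^0·-1^6 = +1.
(a,b)_5: α=7, u≡4; β=5, v≡3 (mod 5); (4|5)=+1, (3|5)=-1; sign (−1)^0·+1^5·-1^7 = -1.
(a,b)_11: α=0, u≡9; β=-2, v≡7 (mod 11); (9|11)=+1, (7|11)=-1; sign (−1)^0·+1^-2·-1^0 = +1.
(a,b)_19: α=-2, u≡14; β=0, v≡8 (mod 19); (14|19)=-1, (8|19)=-1; sign (−1)^0·-1^0·-1^-2 = +1.
(a,b)_17: α=4, u≡3; β=1, v≡14 (mod 17); (3|17)=-1, (14|17)=-1; sign (−1)^0·-1^1·-1^4 = -1.
(a,b)_7: α=2, u≡1; β=0, v≡3 (mod 7); (1|7)=+1, (3|7)=-1; sign (−1)^0·+1^0·-1^2 = +1.
(a,b)_13: α=3, u≡3; β=1, v≡12 (mod 13); (3|13)=+1, (12|13)=+1; sign (−1)^0·+1^1·+1^3 = +1.
(a,b)_37: α=3, u≡19; β=-1, v≡34 (mod 37); (19|37)=-1, (34|37)=+1; sign (−1)^0·-1^-1·+1^3 = -1.
|Ram(69745, 1185665)| = 4, even; anisotropic at {5, 17, 29, 37}.

[5, 17, 29, 37]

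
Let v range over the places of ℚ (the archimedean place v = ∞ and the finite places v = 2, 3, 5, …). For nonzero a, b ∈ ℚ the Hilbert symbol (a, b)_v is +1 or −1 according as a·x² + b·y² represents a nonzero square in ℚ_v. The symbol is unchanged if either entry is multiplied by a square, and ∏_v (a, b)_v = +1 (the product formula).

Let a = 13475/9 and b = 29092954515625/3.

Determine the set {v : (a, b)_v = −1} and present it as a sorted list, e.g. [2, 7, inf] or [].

Mod squares: a ≡ 11, b ≡ 19227. Check v ∈ {∞, 2, 3, 5, 7, 11, 13, 17, 29}.
v=29: a=29^0·(≡15), b=29^1·(≡7) mod 29; (15|29)=-1, (7|29)=+1; (−1)^{0·1·14}·(-1)^1·(+1)^0 = -1.
v=3: a=3^-2·(≡2), b=3^-1·(≡1) mod 3; (2|3)=-1, (1|3)=+1; (−1)^{-2·-1·1}·(-1)^-1·(+1)^-2 = -1.
v=2: v_2(a)=0, v_2(b)=0; units ≡ 3, 3 (mod 8); ε·ε+αω+βω = 1·1+0·1+0·1 ≡ 1  ⇒  (a,b)_2 = -1.
v=13: a=13^0·(≡8), b=13^1·(≡12) mod 13; (8|13)=-1, (12|13)=+1; (−1)^{0·1·6}·(-1)^1·(+1)^0 = -1.
v=∞: 11 > 0 and 19227 > 0  ⇒  (a,b)_∞ = +1.
v=11: a=11^1·(≡9), b=11^2·(≡2) mod 11; (9|11)=+1, (2|11)=-1; (−1)^{1·2·5}·(+1)^2·(-1)^1 = -1.
v=7: a=7^2·(≡1), b=7^4·(≡5) mod 7; (1|7)=+1, (5|7)=-1; (−1)^{2·4·3}·(+1)^4·(-1)^2 = +1.
v=17: a=17^0·(≡5), b=17^1·(≡16) mod 17; (5|17)=-1, (16|17)=+1; (−1)^{0·1·8}·(-1)^1·(+1)^0 = -1.
v=5: a=5^2·(≡1), b=5^6·(≡3) mod 5; (1|5)=+1, (3|5)=-1; (−1)^{2·6·2}·(+1)^6·(-1)^2 = +1.
Ram(11, 19227) = {2, 3, 11, 13, 17, 29}; no ℚ_2-point on the conic.

[2, 3, 11, 13, 17, 29]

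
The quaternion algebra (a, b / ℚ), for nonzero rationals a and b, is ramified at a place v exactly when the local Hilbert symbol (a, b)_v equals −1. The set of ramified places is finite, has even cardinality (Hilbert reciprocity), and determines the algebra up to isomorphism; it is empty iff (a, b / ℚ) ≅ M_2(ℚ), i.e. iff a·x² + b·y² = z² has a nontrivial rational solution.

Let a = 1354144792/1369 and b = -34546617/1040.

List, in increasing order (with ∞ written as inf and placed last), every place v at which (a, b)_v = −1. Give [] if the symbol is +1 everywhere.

[2, 5, 11, 13, 17, 29]

Mod squares: a ≡ 140998, b ≡ -14105. Check v ∈ {∞, 2, 3, 5, 7, 11, 13, 17, 19, 29, 31, 37}.
v=17: a=17^1·(≡4), b=17^0·(≡6) mod 17; (4|17)=+1, (6|17)=-1; (−1)^{1·0·8}·(+1)^0·(-1)^1 = -1.
v=11: a=11^1·(≡5), b=11^0·(≡10) mod 11; (5|11)=+1, (10|11)=-1; (−1)^{1·0·5}·(+1)^0·(-1)^1 = -1.
v=2: v_2(a)=3, v_2(b)=-4; units ≡ 3, 7 (mod 8); ε·ε+αω+βω = 1·1+3·0+-4·1 ≡ 1  ⇒  (a,b)_2 = -1.
v=31: a=31^0·(≡19), b=31^1·(≡8) mod 31; (19|31)=+1, (8|31)=+1; (−1)^{0·1·15}·(+1)^1·(+1)^0 = +1.
v=5: a=5^0·(≡3), b=5^-1·(≡1) mod 5; (3|5)=-1, (1|5)=+1; (−1)^{0·-1·2}·(-1)^-1·(+1)^0 = -1.
v=13: a=13^1·(≡10), b=13^-1·(≡6) mod 13; (10|13)=+1, (6|13)=-1; (−1)^{1·-1·6}·(+1)^-1·(-1)^1 = -1.
v=19: a=19^0·(≡10), b=19^2·(≡14) mod 19; (10|19)=-1, (14|19)=-1; (−1)^{0·2·9}·(-1)^2·(-1)^0 = +1.
v=37: a=37^-2·(≡33), b=37^0·(≡6) mod 37; (33|37)=+1, (6|37)=-1; (−1)^{-2·0·18}·(+1)^0·(-1)^-2 = +1.
v=29: a=29^1·(≡11), b=29^0·(≡12) mod 29; (11|29)=-1, (12|29)=-1; (−1)^{1·0·14}·(-1)^0·(-1)^1 = -1.
v=3: a=3^0·(≡1), b=3^2·(≡1) mod 3; (1|3)=+1, (1|3)=+1; (−1)^{0·2·1}·(+1)^2·(+1)^0 = +1.
v=∞: 140998 > 0 and -14105 < 0  ⇒  (a,b)_∞ = +1.
v=7: a=7^4·(≡4), b=7^3·(≡1) mod 7; (4|7)=+1, (1|7)=+1; (−1)^{4·3·3}·(+1)^3·(+1)^4 = +1.
Ram(140998, -14105) = {2, 5, 11, 13, 17, 29}; no ℚ_2-point on the conic.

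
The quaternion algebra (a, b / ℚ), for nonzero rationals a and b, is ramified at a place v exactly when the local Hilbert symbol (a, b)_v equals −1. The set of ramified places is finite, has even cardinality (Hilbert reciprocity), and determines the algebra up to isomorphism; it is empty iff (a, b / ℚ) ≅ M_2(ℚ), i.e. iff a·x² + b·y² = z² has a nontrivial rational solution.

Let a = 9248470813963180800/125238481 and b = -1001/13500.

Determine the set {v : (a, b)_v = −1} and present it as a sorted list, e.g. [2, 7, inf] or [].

[3, 5, 7, 13]

Mod squares: a ≡ 3003, b ≡ -15015. Check v ∈ {∞, 2, 3, 5, 7, 11, 13, 19, 31}.
v=2: v_2(a)=8, v_2(b)=-2; units ≡ 3, 1 (mod 8); ε·ε+αω+βω = 1·0+8·0+-2·1 ≡ 0  ⇒  (a,b)_2 = +1.
v=11: a=11^5·(≡1), b=11^1·(≡10) mod 11; (1|11)=+1, (10|11)=-1; (−1)^{5·1·5}·(+1)^1·(-1)^5 = +1.
v=19: a=19^-4·(≡1), b=19^0·(≡12) mod 19; (1|19)=+1, (12|19)=-1; (−1)^{-4·0·9}·(+1)^0·(-1)^-4 = +1.
v=13: a=13^3·(≡4), b=13^1·(≡11) mod 13; (4|13)=+1, (11|13)=-1; (−1)^{3·1·6}·(+1)^1·(-1)^3 = -1.
v=3: a=3^5·(≡2), b=3^-3·(≡2) mod 3; (2|3)=-1, (2|3)=-1; (−1)^{5·-3·1}·(-1)^-3·(-1)^5 = -1.
v=∞: 3003 > 0 and -15015 < 0  ⇒  (a,b)_∞ = +1.
v=7: a=7^5·(≡2), b=7^1·(≡1) mod 7; (2|7)=+1, (1|7)=+1; (−1)^{5·1·3}·(+1)^1·(+1)^5 = -1.
v=31: a=31^-2·(≡21), b=31^0·(≡18) mod 31; (21|31)=-1, (18|31)=+1; (−1)^{-2·0·15}·(-1)^0·(+1)^-2 = +1.
v=5: a=5^2·(≡2), b=5^-3·(≡3) mod 5; (2|5)=-1, (3|5)=-1; (−1)^{2·-3·2}·(-1)^-3·(-1)^2 = -1.
Ram(3003, -15015) = {3, 5, 7, 13}; no ℚ_3-point on the conic.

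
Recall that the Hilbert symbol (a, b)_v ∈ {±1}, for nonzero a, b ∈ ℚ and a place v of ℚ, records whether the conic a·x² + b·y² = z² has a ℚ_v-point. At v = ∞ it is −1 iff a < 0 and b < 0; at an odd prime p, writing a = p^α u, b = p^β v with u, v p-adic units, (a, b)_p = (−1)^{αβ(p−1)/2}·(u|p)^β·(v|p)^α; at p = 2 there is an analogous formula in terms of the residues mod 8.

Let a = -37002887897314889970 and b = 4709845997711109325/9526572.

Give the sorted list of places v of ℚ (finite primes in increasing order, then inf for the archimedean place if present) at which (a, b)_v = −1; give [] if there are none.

(a, b) ≡ (-62930, 111) mod (ℚ^×)²; places V = {2, 3, 5, 7, 11, 17, 23, 29, 31, 37, ∞}.
(a,b)_∞: sgn(-62930)=−, sgn(111)=+, so +1.
(a,b)_7: α=1, u≡5; β=2, v≡5 (mod 7); (5|7)=-1, (5|7)=-1; sign (−1)^0·-1^2·-1^1 = -1.
(a,b)_29: α=3, u≡6; β=4, v≡4 (mod 29); (6|29)=+1, (4|29)=+1; sign (−1)^0·+1^4·+1^3 = +1.
(a,b)_2: α=1, β=-2; u≡7, v≡7 (mod 8); ε(u)ε(v)=1·1, αω(v)=1·0, βω(u)=-2·0; sum ≡ 1  ⇒  -1.
(a,b)_5: α=1, u≡1; β=2, v≡4 (mod 5); (1|5)=+1, (4|5)=+1; sign (−1)^0·+1^2·+1^1 = +1.
(a,b)_37: α=2, u≡34; β=1, v≡7 (mod 37); (34|37)=+1, (7|37)=+1; sign (−1)^0·+1^1·+1^2 = +1.
(a,b)_11: α=0, u≡9; β=-2, v≡3 (mod 11); (9|11)=+1, (3|11)=+1; sign (−1)^0·+1^-2·+1^0 = +1.
(a,b)_23: α=0, u≡11; β=2, v≡19 (mod 23); (11|23)=-1, (19|23)=-1; sign (−1)^0·-1^2·-1^0 = +1.
(a,b)_31: α=3, u≡18; β=2, v≡9 (mod 31); (18|31)=+1, (9|31)=+1; sign (−1)^0·+1^2·+1^3 = +1.
(a,b)_17: α=0, u≡15; β=2, v≡9 (mod 17); (15|17)=+1, (9|17)=+1; sign (−1)^0·+1^2·+1^0 = +1.
(a,b)_3: α=12, u≡1; β=-9, v≡1 (mod 3); (1|3)=+1, (1|3)=+1; sign (−1)^0·+1^-9·+1^12 = +1.
Ram(-62930, 111) = {2, 7}; no ℚ_2-point on the conic.

[2, 7]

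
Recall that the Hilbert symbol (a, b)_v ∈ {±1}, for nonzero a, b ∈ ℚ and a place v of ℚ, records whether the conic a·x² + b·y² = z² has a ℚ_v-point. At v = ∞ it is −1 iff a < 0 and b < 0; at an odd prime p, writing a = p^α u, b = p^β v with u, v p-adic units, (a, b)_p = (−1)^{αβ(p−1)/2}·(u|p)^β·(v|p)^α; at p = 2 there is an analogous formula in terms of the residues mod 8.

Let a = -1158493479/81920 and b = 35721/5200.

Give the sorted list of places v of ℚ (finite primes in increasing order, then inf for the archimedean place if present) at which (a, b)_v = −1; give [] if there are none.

[5, 11, 13, 19]

(a, b) ≡ (-40755, 13) mod (ℚ^×)²; places V = {2, 3, 5, 7, 11, 13, 19, 29, ∞}.
(a,b)_7: α=0, u≡3; β=2, v≡6 (mod 7); (3|7)=-1, (6|7)=-1; sign (−1)^0·-1^2·-1^0 = +1.
(a,b)_2: α=-14, β=-4; u≡5, v≡5 (mod 8); ε(u)ε(v)=0·0, αω(v)=-14·1, βω(u)=-4·1; sum ≡ 0  ⇒  +1.
(a,b)_29: α=2, u≡27; β=0, v≡25 (mod 29); (27|29)=-1, (25|29)=+1; sign (−1)^0·-1^0·+1^2 = +1.
(a,b)_19: α=1, u≡10; β=0, v≡3 (mod 19); (10|19)=-1, (3|19)=-1; sign (−1)^0·-1^0·-1^1 = -1.
(a,b)_5: α=-1, u≡4; β=-2, v≡2 (mod 5); (4|5)=+1, (2|5)=-1; sign (−1)^0·+1^-2·-1^-1 = -1.
(a,b)_13: α=3, u≡11; β=-1, v≡1 (mod 13); (11|13)=-1, (1|13)=+1; sign (−1)^0·-1^-1·+1^3 = -1.
(a,b)_3: α=1, u≡2; β=6, v≡1 (mod 3); (2|3)=-1, (1|3)=+1; sign (−1)^0·-1^6·+1^1 = +1.
(a,b)_∞: sgn(-40755)=−, sgn(13)=+, so +1.
(a,b)_11: α=1, u≡10; β=0, v≡6 (mod 11); (10|11)=-1, (6|11)=-1; sign (−1)^0·-1^0·-1^1 = -1.
(-40755, 13 / ℚ) ramifies at {5, 11, 13, 19}: a division algebra.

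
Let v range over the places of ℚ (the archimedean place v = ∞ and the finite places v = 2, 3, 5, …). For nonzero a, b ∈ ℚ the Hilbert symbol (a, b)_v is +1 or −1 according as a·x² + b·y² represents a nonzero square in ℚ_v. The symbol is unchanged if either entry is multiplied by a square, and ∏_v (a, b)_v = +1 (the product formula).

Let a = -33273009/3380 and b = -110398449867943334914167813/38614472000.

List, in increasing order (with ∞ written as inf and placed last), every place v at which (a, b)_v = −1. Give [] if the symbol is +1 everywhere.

[2, 5, 11, inf]

Mod squares: a ≡ -1045, b ≡ -38665. Check v ∈ {∞, 2, 3, 5, 7, 11, 13, 19, 37}.
v=13: a=13^-2·(≡7), b=13^-6·(≡9) mod 13; (7|13)=-1, (9|13)=+1; (−1)^{-2·-6·6}·(-1)^-6·(+1)^-2 = +1.
v=2: v_2(a)=-2, v_2(b)=-6; units ≡ 3, 7 (mod 8); ε·ε+αω+βω = 1·1+-2·0+-6·1 ≡ 1  ⇒  (a,b)_2 = -1.
v=37: a=37^0·(≡27), b=37^1·(≡30) mod 37; (27|37)=+1, (30|37)=+1; (−1)^{0·1·18}·(+1)^1·(+1)^0 = +1.
v=11: a=11^1·(≡9), b=11^3·(≡4) mod 11; (9|11)=+1, (4|11)=+1; (−1)^{1·3·5}·(+1)^3·(+1)^1 = -1.
v=5: a=5^-1·(≡1), b=5^-3·(≡2) mod 5; (1|5)=+1, (2|5)=-1; (−1)^{-1·-3·2}·(+1)^-3·(-1)^-1 = -1.
v=7: a=7^2·(≡6), b=7^6·(≡6) mod 7; (6|7)=-1, (6|7)=-1; (−1)^{2·6·3}·(-1)^6·(-1)^2 = +1.
v=19: a=19^3·(≡3), b=19^9·(≡17) mod 19; (3|19)=-1, (17|19)=+1; (−1)^{3·9·9}·(-1)^9·(+1)^3 = +1.
v=∞: -1045 < 0 and -38665 < 0  ⇒  (a,b)_∞ = -1.
v=3: a=3^2·(≡2), b=3^10·(≡2) mod 3; (2|3)=-1, (2|3)=-1; (−1)^{2·10·1}·(-1)^10·(-1)^2 = +1.
|Ram(-1045, -38665)| = 4, even; anisotropic at {2, 5, 11, ∞}.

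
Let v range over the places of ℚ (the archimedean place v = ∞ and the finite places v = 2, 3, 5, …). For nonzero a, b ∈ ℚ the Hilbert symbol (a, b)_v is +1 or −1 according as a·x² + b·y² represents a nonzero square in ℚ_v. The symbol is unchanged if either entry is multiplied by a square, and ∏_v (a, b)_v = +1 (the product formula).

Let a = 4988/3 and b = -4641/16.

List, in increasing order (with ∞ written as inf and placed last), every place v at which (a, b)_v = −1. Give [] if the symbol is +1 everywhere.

[7, 43]

(a, b) ≡ (3741, -4641) mod (ℚ^×)²; places V = {2, 3, 7, 13, 17, 29, 43, ∞}.
(a,b)_3: α=-1, u≡2; β=1, v≡1 (mod 3); (2|3)=-1, (1|3)=+1; sign (−1)^1·-1^1·+1^-1 = +1.
(a,b)_2: α=2, β=-4; u≡5, v≡7 (mod 8); ε(u)ε(v)=0·1, αω(v)=2·0, βω(u)=-4·1; sum ≡ 0  ⇒  +1.
(a,b)_7: α=0, u≡6; β=1, v≡1 (mod 7); (6|7)=-1, (1|7)=+1; sign (−1)^0·-1^1·+1^0 = -1.
(a,b)_29: α=1, u≡9; β=0, v≡9 (mod 29); (9|29)=+1, (9|29)=+1; sign (−1)^0·+1^0·+1^1 = +1.
(a,b)_13: α=0, u≡3; β=1, v≡11 (mod 13); (3|13)=+1, (11|13)=-1; sign (−1)^0·+1^1·-1^0 = +1.
(a,b)_43: α=1, u≡10; β=0, v≡19 (mod 43); (10|43)=+1, (19|43)=-1; sign (−1)^0·+1^0·-1^1 = -1.
(a,b)_17: α=0, u≡8; β=1, v≡1 (mod 17); (8|17)=+1, (1|17)=+1; sign (−1)^0·+1^1·+1^0 = +1.
(a,b)_∞: sgn(3741)=+, sgn(-4641)=−, so +1.
Ram(3741, -4641) = {7, 43}; no ℚ_7-point on the conic.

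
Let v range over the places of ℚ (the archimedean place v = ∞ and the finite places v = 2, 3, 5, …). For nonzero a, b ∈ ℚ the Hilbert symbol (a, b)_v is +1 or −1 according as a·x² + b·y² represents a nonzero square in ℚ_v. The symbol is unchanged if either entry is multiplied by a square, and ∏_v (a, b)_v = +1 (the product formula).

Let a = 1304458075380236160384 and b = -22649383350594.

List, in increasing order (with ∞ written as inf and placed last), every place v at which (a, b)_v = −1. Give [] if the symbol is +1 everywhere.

[7, 19, 31, 37]

(a, b) ≡ (310726, -1654568146) mod (ℚ^×)²; places V = {2, 3, 7, 11, 13, 17, 19, 29, 31, 37, ∞}.
(a,b)_2: α=7, β=1; u≡3, v≡7 (mod 8); ε(u)ε(v)=1·1, αω(v)=7·0, βω(u)=1·1; sum ≡ 0  ⇒  +1.
(a,b)_31: α=2, u≡3; β=1, v≡13 (mod 31); (3|31)=-1, (13|31)=-1; sign (−1)^0·-1^1·-1^2 = -1.
(a,b)_3: α=4, u≡1; β=4, v≡2 (mod 3); (1|3)=+1, (2|3)=-1; sign (−1)^0·+1^4·-1^4 = +1.
(a,b)_17: α=1, u≡3; β=1, v≡14 (mod 17); (3|17)=-1, (14|17)=-1; sign (−1)^0·-1^1·-1^1 = +1.
(a,b)_11: α=2, u≡9; β=1, v≡5 (mod 11); (9|11)=+1, (5|11)=+1; sign (−1)^0·+1^1·+1^2 = +1.
(a,b)_7: α=2, u≡6; β=1, v≡4 (mod 7); (6|7)=-1, (4|7)=+1; sign (−1)^0·-1^1·+1^2 = -1.
(a,b)_13: α=3, u≡8; β=2, v≡9 (mod 13); (8|13)=-1, (9|13)=+1; sign (−1)^0·-1^2·+1^3 = +1.
(a,b)_29: α=2, u≡5; β=1, v≡4 (mod 29); (5|29)=+1, (4|29)=+1; sign (−1)^0·+1^1·+1^2 = +1.
(a,b)_∞: sgn(310726)=+, sgn(-1654568146)=−, so +1.
(a,b)_37: α=1, u≡25; β=1, v≡6 (mod 37); (25|37)=+1, (6|37)=-1; sign (−1)^0·+1^1·-1^1 = -1.
(a,b)_19: α=1, u≡3; β=1, v≡12 (mod 19); (3|19)=-1, (12|19)=-1; sign (−1)^1·-1^1·-1^1 = -1.
|Ram(310726, -1654568146)| = 4, even; anisotropic at {7, 19, 31, 37}.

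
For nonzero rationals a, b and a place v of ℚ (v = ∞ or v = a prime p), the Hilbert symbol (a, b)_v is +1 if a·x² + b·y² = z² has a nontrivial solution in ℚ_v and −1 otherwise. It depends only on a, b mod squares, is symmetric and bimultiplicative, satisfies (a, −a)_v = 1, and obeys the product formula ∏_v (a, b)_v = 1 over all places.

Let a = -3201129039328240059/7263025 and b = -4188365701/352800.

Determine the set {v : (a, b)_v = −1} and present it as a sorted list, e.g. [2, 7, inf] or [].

[2, 13, 17, 37, 43, inf]

Mod squares: a ≡ -351611, b ≡ -51578. Check v ∈ {∞, 2, 3, 5, 7, 11, 13, 17, 31, 37, 41, 43}.
v=37: a=37^3·(≡31), b=37^1·(≡34) mod 37; (31|37)=-1, (34|37)=+1; (−1)^{3·1·18}·(-1)^1·(+1)^3 = -1.
v=31: a=31^0·(≡23), b=31^2·(≡30) mod 31; (23|31)=-1, (30|31)=-1; (−1)^{0·2·15}·(-1)^2·(-1)^0 = +1.
v=13: a=13^3·(≡2), b=13^2·(≡6) mod 13; (2|13)=-1, (6|13)=-1; (−1)^{3·2·6}·(-1)^2·(-1)^3 = -1.
v=7: a=7^-4·(≡3), b=7^-2·(≡3) mod 7; (3|7)=-1, (3|7)=-1; (−1)^{-4·-2·3}·(-1)^-2·(-1)^-4 = +1.
v=41: a=41^2·(≡31), b=41^1·(≡6) mod 41; (31|41)=+1, (6|41)=-1; (−1)^{2·1·20}·(+1)^1·(-1)^2 = +1.
v=3: a=3^4·(≡1), b=3^-2·(≡1) mod 3; (1|3)=+1, (1|3)=+1; (−1)^{4·-2·1}·(+1)^-2·(+1)^4 = +1.
v=17: a=17^3·(≡6), b=17^1·(≡15) mod 17; (6|17)=-1, (15|17)=+1; (−1)^{3·1·8}·(-1)^1·(+1)^3 = -1.
v=5: a=5^-2·(≡1), b=5^-2·(≡2) mod 5; (1|5)=+1, (2|5)=-1; (−1)^{-2·-2·2}·(+1)^-2·(-1)^-2 = +1.
v=11: a=11^-2·(≡3), b=11^0·(≡1) mod 11; (3|11)=+1, (1|11)=+1; (−1)^{-2·0·5}·(+1)^0·(+1)^-2 = +1.
v=∞: -351611 < 0 and -51578 < 0  ⇒  (a,b)_∞ = -1.
v=2: v_2(a)=0, v_2(b)=-5; units ≡ 5, 3 (mod 8); ε·ε+αω+βω = 0·1+0·1+-5·1 ≡ 1  ⇒  (a,b)_2 = -1.
v=43: a=43^1·(≡35), b=43^0·(≡33) mod 43; (35|43)=+1, (33|43)=-1; (−1)^{1·0·21}·(+1)^0·(-1)^1 = -1.
(-351611, -51578 / ℚ) ramifies at {2, 13, 17, 37, 43, ∞}: a division algebra.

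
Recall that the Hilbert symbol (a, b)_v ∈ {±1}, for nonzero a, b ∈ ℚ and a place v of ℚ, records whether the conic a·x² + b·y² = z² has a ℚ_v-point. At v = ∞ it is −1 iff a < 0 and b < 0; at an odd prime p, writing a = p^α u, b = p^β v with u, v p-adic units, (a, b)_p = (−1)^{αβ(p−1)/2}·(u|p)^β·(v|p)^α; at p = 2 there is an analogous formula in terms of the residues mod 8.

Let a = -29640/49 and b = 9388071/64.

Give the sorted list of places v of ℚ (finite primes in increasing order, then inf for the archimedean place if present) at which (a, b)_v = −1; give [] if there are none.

[2, 7, 23, 31]

(a, b) ≡ (-7410, 1043119) mod (ℚ^×)²; places V = {2, 3, 5, 7, 11, 13, 19, 23, 31, ∞}.
(a,b)_5: α=1, u≡3; β=0, v≡4 (mod 5); (3|5)=-1, (4|5)=+1; sign (−1)^0·-1^0·+1^1 = +1.
(a,b)_13: α=1, u≡6; β=0, v≡9 (mod 13); (6|13)=-1, (9|13)=+1; sign (−1)^0·-1^0·+1^1 = +1.
(a,b)_19: α=1, u≡5; β=1, v≡2 (mod 19); (5|19)=+1, (2|19)=-1; sign (−1)^1·+1^1·-1^1 = +1.
(a,b)_23: α=0, u≡10; β=1, v≡10 (mod 23); (10|23)=-1, (10|23)=-1; sign (−1)^0·-1^1·-1^0 = -1.
(a,b)_31: α=0, u≡17; β=1, v≡1 (mod 31); (17|31)=-1, (1|31)=+1; sign (−1)^0·-1^1·+1^0 = -1.
(a,b)_11: α=0, u≡1; β=1, v≡9 (mod 11); (1|11)=+1, (9|11)=+1; sign (−1)^0·+1^1·+1^0 = +1.
(a,b)_2: α=3, β=-6; u≡7, v≡7 (mod 8); ε(u)ε(v)=1·1, αω(v)=3·0, βω(u)=-6·0; sum ≡ 1  ⇒  -1.
(a,b)_3: α=1, u≡2; β=2, v≡1 (mod 3); (2|3)=-1, (1|3)=+1; sign (−1)^0·-1^2·+1^1 = +1.
(a,b)_7: α=-2, u≡5; β=1, v≡2 (mod 7); (5|7)=-1, (2|7)=+1; sign (−1)^0·-1^1·+1^-2 = -1.
(a,b)_∞: sgn(-7410)=−, sgn(1043119)=+, so +1.
|Ram(-7410, 1043119)| = 4, even; anisotropic at {2, 7, 23, 31}.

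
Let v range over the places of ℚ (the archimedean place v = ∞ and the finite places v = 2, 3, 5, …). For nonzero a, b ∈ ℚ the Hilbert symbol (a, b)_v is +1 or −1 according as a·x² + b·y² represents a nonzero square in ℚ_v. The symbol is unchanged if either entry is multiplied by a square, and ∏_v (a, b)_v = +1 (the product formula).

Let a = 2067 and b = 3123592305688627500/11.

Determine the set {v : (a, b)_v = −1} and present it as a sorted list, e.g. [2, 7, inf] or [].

Mod squares: a ≡ 2067, b ≡ 35547369. Check v ∈ {∞, 2, 3, 5, 7, 11, 13, 41, 43, 47, 53}.
v=∞: 2067 > 0 and 35547369 > 0  ⇒  (a,b)_∞ = +1.
v=47: a=47^0·(≡46), b=47^1·(≡7) mod 47; (46|47)=-1, (7|47)=+1; (−1)^{0·1·23}·(-1)^1·(+1)^0 = -1.
v=41: a=41^0·(≡17), b=41^1·(≡23) mod 41; (17|41)=-1, (23|41)=+1; (−1)^{0·1·20}·(-1)^1·(+1)^0 = -1.
v=43: a=43^0·(≡3), b=43^1·(≡39) mod 43; (3|43)=-1, (39|43)=-1; (−1)^{0·1·21}·(-1)^1·(-1)^0 = -1.
v=53: a=53^1·(≡39), b=53^4·(≡1) mod 53; (39|53)=-1, (1|53)=+1; (−1)^{1·4·26}·(-1)^4·(+1)^1 = +1.
v=3: a=3^1·(≡2), b=3^1·(≡2) mod 3; (2|3)=-1, (2|3)=-1; (−1)^{1·1·1}·(-1)^1·(-1)^1 = -1.
v=13: a=13^1·(≡3), b=13^1·(≡8) mod 13; (3|13)=+1, (8|13)=-1; (−1)^{1·1·6}·(+1)^1·(-1)^1 = -1.
v=2: v_2(a)=0, v_2(b)=2; units ≡ 3, 1 (mod 8); ε·ε+αω+βω = 1·0+0·0+2·1 ≡ 0  ⇒  (a,b)_2 = +1.
v=11: a=11^0·(≡10), b=11^-1·(≡2) mod 11; (10|11)=-1, (2|11)=-1; (−1)^{0·-1·5}·(-1)^-1·(-1)^0 = -1.
v=5: a=5^0·(≡2), b=5^4·(≡4) mod 5; (2|5)=-1, (4|5)=+1; (−1)^{0·4·2}·(-1)^4·(+1)^0 = +1.
v=7: a=7^0·(≡2), b=7^2·(≡1) mod 7; (2|7)=+1, (1|7)=+1; (−1)^{0·2·3}·(+1)^2·(+1)^0 = +1.
|Ram(2067, 35547369)| = 6, even; anisotropic at {3, 11, 13, 41, 43, 47}.

[3, 11, 13, 41, 43, 47]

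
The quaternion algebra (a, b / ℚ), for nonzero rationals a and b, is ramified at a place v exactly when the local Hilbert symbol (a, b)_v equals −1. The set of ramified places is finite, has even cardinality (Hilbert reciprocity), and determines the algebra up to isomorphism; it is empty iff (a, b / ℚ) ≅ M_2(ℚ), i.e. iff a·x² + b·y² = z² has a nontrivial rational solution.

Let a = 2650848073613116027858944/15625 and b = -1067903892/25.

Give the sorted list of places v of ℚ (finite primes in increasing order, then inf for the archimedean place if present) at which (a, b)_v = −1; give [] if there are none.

[2, 3, 17, 19]

(a, b) ≡ (81719, -245157) mod (ℚ^×)²; places V = {2, 3, 5, 11, 17, 19, 23, ∞}.
(a,b)_∞: sgn(81719)=+, sgn(-245157)=−, so +1.
(a,b)_5: α=-6, u≡4; β=-2, v≡3 (mod 5); (4|5)=+1, (3|5)=-1; sign (−1)^0·+1^-2·-1^-6 = +1.
(a,b)_11: α=7, u≡9; β=3, v≡10 (mod 11); (9|11)=+1, (10|11)=-1; sign (−1)^1·+1^3·-1^7 = +1.
(a,b)_3: α=4, u≡2; β=3, v≡1 (mod 3); (2|3)=-1, (1|3)=+1; sign (−1)^0·-1^3·+1^4 = -1.
(a,b)_2: α=12, β=2; u≡7, v≡3 (mod 8); ε(u)ε(v)=1·1, αω(v)=12·1, βω(u)=2·0; sum ≡ 1  ⇒  -1.
(a,b)_17: α=3, u≡15; β=1, v≡6 (mod 17); (15|17)=+1, (6|17)=-1; sign (−1)^0·+1^1·-1^3 = -1.
(a,b)_19: α=3, u≡5; β=1, v≡11 (mod 19); (5|19)=+1, (11|19)=+1; sign (−1)^1·+1^1·+1^3 = -1.
(a,b)_23: α=3, u≡21; β=1, v≡1 (mod 23); (21|23)=-1, (1|23)=+1; sign (−1)^1·-1^1·+1^3 = +1.
Ram(81719, -245157) = {2, 3, 17, 19}; no ℚ_2-point on the conic.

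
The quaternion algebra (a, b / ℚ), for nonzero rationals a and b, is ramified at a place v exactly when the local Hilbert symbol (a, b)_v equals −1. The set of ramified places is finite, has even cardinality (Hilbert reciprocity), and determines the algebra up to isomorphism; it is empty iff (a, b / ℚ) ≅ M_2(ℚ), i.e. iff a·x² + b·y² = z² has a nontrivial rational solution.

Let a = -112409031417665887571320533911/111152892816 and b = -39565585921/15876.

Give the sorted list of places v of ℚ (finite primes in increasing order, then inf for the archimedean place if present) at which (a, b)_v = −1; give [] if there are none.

[19, inf]

Mod squares: a ≡ -551, b ≡ -1. Check v ∈ {∞, 2, 3, 7, 19, 29}.
v=19: a=19^17·(≡6), b=19^6·(≡3) mod 19; (6|19)=+1, (3|19)=-1; (−1)^{17·6·9}·(+1)^6·(-1)^17 = -1.
v=7: a=7^-6·(≡4), b=7^-2·(≡3) mod 7; (4|7)=+1, (3|7)=-1; (−1)^{-6·-2·3}·(+1)^-2·(-1)^-6 = +1.
v=∞: -551 < 0 and -1 < 0  ⇒  (a,b)_∞ = -1.
v=29: a=29^5·(≡14), b=29^2·(≡5) mod 29; (14|29)=-1, (5|29)=+1; (−1)^{5·2·14}·(-1)^2·(+1)^5 = +1.
v=3: a=3^-10·(≡1), b=3^-4·(≡2) mod 3; (1|3)=+1, (2|3)=-1; (−1)^{-10·-4·1}·(+1)^-4·(-1)^-10 = +1.
v=2: v_2(a)=-4, v_2(b)=-2; units ≡ 1, 7 (mod 8); ε·ε+αω+βω = 0·1+-4·0+-2·0 ≡ 0  ⇒  (a,b)_2 = +1.
Ram(-551, -1) = {19, ∞}; no ℚ_19-point on the conic.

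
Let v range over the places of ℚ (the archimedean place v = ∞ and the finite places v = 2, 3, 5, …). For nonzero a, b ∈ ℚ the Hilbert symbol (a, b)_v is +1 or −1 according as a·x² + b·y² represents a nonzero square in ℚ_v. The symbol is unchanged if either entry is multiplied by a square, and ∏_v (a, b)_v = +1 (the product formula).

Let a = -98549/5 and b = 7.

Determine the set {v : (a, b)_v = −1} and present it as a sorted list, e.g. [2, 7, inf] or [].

Mod squares: a ≡ -1705, b ≡ 7. Check v ∈ {∞, 2, 5, 7, 11, 17, 31}.
v=2: v_2(a)=0, v_2(b)=0; units ≡ 7, 7 (mod 8); ε·ε+αω+βω = 1·1+0·0+0·0 ≡ 1  ⇒  (a,b)_2 = -1.
v=17: a=17^2·(≡10), b=17^0·(≡7) mod 17; (10|17)=-1, (7|17)=-1; (−1)^{2·0·8}·(-1)^0·(-1)^2 = +1.
v=7: a=7^0·(≡5), b=7^1·(≡1) mod 7; (5|7)=-1, (1|7)=+1; (−1)^{0·1·3}·(-1)^1·(+1)^0 = -1.
v=∞: -1705 < 0 and 7 > 0  ⇒  (a,b)_∞ = +1.
v=5: a=5^-1·(≡1), b=5^0·(≡2) mod 5; (1|5)=+1, (2|5)=-1; (−1)^{-1·0·2}·(+1)^0·(-1)^-1 = -1.
v=31: a=31^1·(≡9), b=31^0·(≡7) mod 31; (9|31)=+1, (7|31)=+1; (−1)^{1·0·15}·(+1)^0·(+1)^1 = +1.
v=11: a=11^1·(≡10), b=11^0·(≡7) mod 11; (10|11)=-1, (7|11)=-1; (−1)^{1·0·5}·(-1)^0·(-1)^1 = -1.
(-1705, 7 / ℚ) ramifies at {2, 5, 7, 11}: a division algebra.

[2, 5, 7, 11]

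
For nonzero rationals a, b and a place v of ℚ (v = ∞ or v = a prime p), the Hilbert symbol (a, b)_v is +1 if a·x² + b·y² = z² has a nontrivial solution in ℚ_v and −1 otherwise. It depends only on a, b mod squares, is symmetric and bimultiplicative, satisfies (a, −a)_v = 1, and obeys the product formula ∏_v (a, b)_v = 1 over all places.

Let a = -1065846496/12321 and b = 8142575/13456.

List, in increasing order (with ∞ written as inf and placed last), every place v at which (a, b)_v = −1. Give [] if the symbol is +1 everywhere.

[]

(a, b) ≡ (-394174, 23) mod (ℚ^×)²; places V = {2, 3, 5, 7, 11, 13, 17, 19, 23, 29, 37, 41, ∞}.
(a,b)_13: α=2, u≡1; β=0, v≡12 (mod 13); (1|13)=+1, (12|13)=+1; sign (−1)^0·+1^0·+1^2 = +1.
(a,b)_23: α=1, u≡22; β=1, v≡9 (mod 23); (22|23)=-1, (9|23)=+1; sign (−1)^1·-1^1·+1^1 = +1.
(a,b)_17: α=0, u≡3; β=2, v≡12 (mod 17); (3|17)=-1, (12|17)=-1; sign (−1)^0·-1^2·-1^0 = +1.
(a,b)_29: α=0, u≡25; β=-2, v≡28 (mod 29); (25|29)=+1, (28|29)=+1; sign (−1)^0·+1^-2·+1^0 = +1.
(a,b)_5: α=0, u≡4; β=2, v≡3 (mod 5); (4|5)=+1, (3|5)=-1; sign (−1)^0·+1^2·-1^0 = +1.
(a,b)_19: α=1, u≡14; β=0, v≡17 (mod 19); (14|19)=-1, (17|19)=+1; sign (−1)^0·-1^0·+1^1 = +1.
(a,b)_3: α=-2, u≡2; β=0, v≡2 (mod 3); (2|3)=-1, (2|3)=-1; sign (−1)^0·-1^0·-1^-2 = +1.
(a,b)_7: α=0, u≡6; β=2, v≡1 (mod 7); (6|7)=-1, (1|7)=+1; sign (−1)^0·-1^2·+1^0 = +1.
(a,b)_∞: sgn(-394174)=−, sgn(23)=+, so +1.
(a,b)_41: α=1, u≡39; β=0, v≡2 (mod 41); (39|41)=+1, (2|41)=+1; sign (−1)^0·+1^0·+1^1 = +1.
(a,b)_2: α=5, β=-4; u≡1, v≡7 (mod 8); ε(u)ε(v)=0·1, αω(v)=5·0, βω(u)=-4·0; sum ≡ 0  ⇒  +1.
(a,b)_11: α=1, u≡3; β=0, v≡4 (mod 11); (3|11)=+1, (4|11)=+1; sign (−1)^0·+1^0·+1^1 = +1.
(a,b)_37: α=-2, u≡8; β=0, v≡29 (mod 37); (8|37)=-1, (29|37)=-1; sign (−1)^0·-1^0·-1^-2 = +1.
Every local symbol is +1, so the conic -394174·x² + 23·y² = z² has ℚ_v-points for all v and hence a ℚ-point; (a, b / ℚ) ≅ M_2(ℚ).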